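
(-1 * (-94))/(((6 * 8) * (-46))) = -47/1104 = -0.04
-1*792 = -792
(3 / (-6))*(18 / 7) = -9 / 7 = -1.29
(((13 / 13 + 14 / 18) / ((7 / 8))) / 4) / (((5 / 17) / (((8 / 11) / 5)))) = 4352 / 17325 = 0.25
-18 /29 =-0.62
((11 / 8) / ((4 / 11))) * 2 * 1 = 121 / 16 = 7.56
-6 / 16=-0.38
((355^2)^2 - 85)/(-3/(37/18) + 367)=117529023996/2705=43448807.39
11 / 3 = 3.67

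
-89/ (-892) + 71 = 63421/ 892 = 71.10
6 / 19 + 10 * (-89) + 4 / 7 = -118252 / 133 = -889.11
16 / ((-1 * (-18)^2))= -4 / 81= -0.05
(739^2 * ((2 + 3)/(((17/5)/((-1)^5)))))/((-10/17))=2730605/2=1365302.50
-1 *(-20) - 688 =-668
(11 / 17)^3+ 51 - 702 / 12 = -71033 / 9826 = -7.23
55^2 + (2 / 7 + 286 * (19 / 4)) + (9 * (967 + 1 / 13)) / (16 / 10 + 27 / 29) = 522501023 / 66794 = 7822.57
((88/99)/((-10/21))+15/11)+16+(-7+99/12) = 11053/660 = 16.75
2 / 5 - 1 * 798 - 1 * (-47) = -3753 / 5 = -750.60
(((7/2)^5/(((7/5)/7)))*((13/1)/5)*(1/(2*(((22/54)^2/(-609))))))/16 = -782876.12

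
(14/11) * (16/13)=224/143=1.57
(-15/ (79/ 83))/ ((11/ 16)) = -19920/ 869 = -22.92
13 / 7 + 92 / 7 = 15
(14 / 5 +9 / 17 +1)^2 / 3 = 135424 / 21675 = 6.25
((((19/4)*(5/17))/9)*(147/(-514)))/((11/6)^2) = -13965/1057298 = -0.01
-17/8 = -2.12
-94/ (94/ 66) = -66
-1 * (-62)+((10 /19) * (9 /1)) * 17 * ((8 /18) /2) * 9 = 4238 /19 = 223.05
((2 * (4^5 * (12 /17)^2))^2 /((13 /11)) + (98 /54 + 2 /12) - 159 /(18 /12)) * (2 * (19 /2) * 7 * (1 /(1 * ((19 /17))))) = 361591407330965 /3448926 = 104841741.26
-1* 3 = -3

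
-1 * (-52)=52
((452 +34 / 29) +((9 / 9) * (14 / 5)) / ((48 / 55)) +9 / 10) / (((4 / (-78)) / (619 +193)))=-144811667 / 20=-7240583.35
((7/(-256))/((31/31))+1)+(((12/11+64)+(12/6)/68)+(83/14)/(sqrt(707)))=83 * sqrt(707)/9898+3164003/47872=66.32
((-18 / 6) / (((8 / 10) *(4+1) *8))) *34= -51 / 16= -3.19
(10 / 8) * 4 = 5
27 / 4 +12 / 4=39 / 4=9.75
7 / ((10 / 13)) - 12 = -29 / 10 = -2.90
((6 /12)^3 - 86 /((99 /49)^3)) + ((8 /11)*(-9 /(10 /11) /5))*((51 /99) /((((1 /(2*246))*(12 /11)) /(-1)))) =62925341363 /194059800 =324.26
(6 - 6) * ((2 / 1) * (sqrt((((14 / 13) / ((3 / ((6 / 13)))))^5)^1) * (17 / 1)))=0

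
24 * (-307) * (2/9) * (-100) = 491200/3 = 163733.33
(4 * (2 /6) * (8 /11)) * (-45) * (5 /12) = -200 /11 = -18.18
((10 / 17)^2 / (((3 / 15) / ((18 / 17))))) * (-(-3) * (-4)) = -108000 / 4913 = -21.98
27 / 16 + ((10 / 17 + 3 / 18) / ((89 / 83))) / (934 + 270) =5271605 / 3122832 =1.69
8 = 8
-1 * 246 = -246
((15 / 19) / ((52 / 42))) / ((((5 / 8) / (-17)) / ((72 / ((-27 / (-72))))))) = -822528 / 247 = -3330.07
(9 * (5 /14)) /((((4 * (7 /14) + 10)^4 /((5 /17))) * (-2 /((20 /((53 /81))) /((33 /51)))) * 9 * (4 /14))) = -0.00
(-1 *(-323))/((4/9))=2907/4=726.75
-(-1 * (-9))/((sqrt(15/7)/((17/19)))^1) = -51 * sqrt(105)/95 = -5.50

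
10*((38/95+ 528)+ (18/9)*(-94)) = 3404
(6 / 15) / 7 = 0.06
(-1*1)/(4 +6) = -1/10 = -0.10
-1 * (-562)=562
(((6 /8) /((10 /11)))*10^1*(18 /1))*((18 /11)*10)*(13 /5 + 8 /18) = 7398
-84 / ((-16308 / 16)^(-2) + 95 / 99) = -15358662396 / 175453871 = -87.54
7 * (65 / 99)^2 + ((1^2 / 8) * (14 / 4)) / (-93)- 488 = -484.99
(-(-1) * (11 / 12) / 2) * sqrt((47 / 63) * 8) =11 * sqrt(658) / 252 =1.12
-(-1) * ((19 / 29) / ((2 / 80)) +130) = 4530 / 29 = 156.21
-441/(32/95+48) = -5985/656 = -9.12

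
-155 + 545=390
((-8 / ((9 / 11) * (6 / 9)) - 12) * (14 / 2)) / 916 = -140 / 687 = -0.20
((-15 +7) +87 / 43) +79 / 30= -4313 / 1290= -3.34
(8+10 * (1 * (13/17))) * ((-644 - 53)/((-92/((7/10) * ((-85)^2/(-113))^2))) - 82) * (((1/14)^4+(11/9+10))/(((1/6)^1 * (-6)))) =-3740924213622981425/986393604672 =-3792526.83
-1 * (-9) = 9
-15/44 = -0.34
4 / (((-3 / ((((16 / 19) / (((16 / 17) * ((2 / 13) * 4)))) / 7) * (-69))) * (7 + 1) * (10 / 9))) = 45747 / 21280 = 2.15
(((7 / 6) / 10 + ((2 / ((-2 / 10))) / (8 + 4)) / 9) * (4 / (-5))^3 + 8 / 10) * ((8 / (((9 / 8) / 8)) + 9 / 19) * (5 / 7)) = 130381228 / 4039875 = 32.27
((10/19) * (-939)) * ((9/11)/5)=-16902/209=-80.87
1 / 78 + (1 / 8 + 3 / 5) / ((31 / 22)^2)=0.38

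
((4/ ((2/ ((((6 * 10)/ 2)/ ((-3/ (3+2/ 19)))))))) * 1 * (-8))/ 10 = 944/ 19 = 49.68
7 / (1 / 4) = 28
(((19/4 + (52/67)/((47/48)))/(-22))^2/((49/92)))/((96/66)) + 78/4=26793508123463/1368277078784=19.58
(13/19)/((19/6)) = 78/361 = 0.22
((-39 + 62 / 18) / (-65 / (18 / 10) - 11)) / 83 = 40 / 4399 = 0.01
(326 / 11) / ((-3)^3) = -326 / 297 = -1.10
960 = 960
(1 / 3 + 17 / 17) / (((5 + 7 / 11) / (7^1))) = 1.66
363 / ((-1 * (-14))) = 363 / 14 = 25.93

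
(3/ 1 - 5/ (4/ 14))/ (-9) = 29/ 18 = 1.61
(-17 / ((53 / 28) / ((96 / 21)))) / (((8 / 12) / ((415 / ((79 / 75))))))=-101592000 / 4187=-24263.67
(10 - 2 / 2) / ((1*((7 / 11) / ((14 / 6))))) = 33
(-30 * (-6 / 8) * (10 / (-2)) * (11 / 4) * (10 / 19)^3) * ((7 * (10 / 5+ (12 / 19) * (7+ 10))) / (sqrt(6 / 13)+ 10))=-34065281250 / 84317687+ 262040625 * sqrt(78) / 84317687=-376.56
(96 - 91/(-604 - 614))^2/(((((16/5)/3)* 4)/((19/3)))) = 26548518455/1937664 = 13701.30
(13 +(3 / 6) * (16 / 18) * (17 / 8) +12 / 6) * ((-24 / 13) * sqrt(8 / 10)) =-2296 * sqrt(5) / 195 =-26.33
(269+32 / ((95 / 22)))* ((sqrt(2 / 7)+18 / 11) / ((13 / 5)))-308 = -364174 / 2717+26259* sqrt(14) / 1729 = -77.21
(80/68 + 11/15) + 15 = 4312/255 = 16.91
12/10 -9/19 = 69/95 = 0.73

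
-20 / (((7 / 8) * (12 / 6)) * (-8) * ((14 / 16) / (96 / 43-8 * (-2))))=1280 / 43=29.77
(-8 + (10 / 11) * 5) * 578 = -21964 / 11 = -1996.73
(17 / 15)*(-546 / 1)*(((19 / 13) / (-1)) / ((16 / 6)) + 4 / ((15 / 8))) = -980.96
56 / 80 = 7 / 10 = 0.70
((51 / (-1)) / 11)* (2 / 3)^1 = -34 / 11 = -3.09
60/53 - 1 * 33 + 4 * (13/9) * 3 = -14.53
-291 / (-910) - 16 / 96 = 209 / 1365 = 0.15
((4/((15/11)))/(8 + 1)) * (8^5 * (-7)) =-10092544/135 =-74759.59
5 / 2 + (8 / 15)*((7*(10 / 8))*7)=211 / 6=35.17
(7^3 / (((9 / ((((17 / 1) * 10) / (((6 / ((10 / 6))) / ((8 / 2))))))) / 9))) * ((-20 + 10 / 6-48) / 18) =-58018450 / 243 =-238759.05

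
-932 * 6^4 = -1207872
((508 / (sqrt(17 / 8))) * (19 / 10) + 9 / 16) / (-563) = -9652 * sqrt(34) / 47855 - 9 / 9008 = -1.18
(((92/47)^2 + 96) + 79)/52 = 395039/114868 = 3.44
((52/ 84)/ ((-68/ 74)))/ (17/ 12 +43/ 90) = -14430/ 40579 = -0.36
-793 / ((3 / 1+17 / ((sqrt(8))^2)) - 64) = 6344 / 471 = 13.47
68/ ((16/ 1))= 17/ 4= 4.25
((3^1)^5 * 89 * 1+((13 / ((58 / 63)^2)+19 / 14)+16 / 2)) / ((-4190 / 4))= -509854117 / 24666530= -20.67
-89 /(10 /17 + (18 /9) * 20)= -1513 /690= -2.19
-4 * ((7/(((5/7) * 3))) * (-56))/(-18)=-5488/135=-40.65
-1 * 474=-474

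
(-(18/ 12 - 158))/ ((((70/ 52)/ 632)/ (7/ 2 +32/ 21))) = 271304644/ 735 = 369121.96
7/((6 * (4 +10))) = 1/12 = 0.08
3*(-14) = -42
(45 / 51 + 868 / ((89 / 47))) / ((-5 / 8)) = -5558936 / 7565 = -734.82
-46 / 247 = -0.19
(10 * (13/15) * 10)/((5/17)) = 884/3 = 294.67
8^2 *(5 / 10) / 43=32 / 43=0.74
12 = 12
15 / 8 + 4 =47 / 8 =5.88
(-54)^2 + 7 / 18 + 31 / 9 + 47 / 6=8783 / 3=2927.67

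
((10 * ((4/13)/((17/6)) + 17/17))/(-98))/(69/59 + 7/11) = -16225/259012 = -0.06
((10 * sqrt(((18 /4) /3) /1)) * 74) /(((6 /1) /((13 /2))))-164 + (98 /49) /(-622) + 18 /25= -1269527 /7775 + 2405 * sqrt(6) /6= 818.55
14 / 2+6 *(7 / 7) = 13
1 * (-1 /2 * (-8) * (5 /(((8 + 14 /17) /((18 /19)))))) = 204 /95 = 2.15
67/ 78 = 0.86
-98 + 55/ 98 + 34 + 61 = -239/ 98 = -2.44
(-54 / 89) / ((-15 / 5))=18 / 89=0.20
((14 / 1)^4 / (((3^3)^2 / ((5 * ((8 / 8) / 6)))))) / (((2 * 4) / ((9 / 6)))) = 12005 / 1458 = 8.23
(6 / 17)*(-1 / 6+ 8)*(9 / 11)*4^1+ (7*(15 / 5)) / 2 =7311 / 374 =19.55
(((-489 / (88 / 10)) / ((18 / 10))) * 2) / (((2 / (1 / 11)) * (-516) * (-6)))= -4075 / 4495392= -0.00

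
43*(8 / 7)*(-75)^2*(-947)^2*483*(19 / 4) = 568752904766250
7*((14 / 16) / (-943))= -49 / 7544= -0.01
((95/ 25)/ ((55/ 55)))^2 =361/ 25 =14.44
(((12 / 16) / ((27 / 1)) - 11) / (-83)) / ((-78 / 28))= -2765 / 58266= -0.05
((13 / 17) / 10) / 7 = 13 / 1190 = 0.01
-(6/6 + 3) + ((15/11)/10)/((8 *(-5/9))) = -3547/880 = -4.03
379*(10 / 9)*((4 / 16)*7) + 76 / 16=26701 / 36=741.69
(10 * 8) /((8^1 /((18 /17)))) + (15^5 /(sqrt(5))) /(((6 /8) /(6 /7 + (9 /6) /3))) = 614529.98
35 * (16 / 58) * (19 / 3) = 5320 / 87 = 61.15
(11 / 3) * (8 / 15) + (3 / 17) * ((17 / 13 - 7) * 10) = -80452 / 9945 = -8.09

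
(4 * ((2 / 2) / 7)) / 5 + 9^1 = 319 / 35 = 9.11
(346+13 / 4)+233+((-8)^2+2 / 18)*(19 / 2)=42887 / 36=1191.31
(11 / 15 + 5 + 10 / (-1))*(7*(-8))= 3584 / 15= 238.93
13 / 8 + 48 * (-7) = -2675 / 8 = -334.38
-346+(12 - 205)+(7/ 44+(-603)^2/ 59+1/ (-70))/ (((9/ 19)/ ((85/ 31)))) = 178137914959/ 5069988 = 35135.77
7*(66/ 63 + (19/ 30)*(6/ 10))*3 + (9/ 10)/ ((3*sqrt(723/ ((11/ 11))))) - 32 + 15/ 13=-563/ 650 + sqrt(723)/ 2410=-0.85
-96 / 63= -32 / 21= -1.52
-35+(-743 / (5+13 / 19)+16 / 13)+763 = 840319 / 1404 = 598.52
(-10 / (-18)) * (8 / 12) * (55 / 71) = 550 / 1917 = 0.29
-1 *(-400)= 400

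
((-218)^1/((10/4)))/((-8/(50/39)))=545/39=13.97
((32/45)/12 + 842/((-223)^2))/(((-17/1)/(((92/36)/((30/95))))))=-111763187/3081457485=-0.04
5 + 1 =6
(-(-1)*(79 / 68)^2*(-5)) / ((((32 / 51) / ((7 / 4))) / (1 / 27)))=-218435 / 313344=-0.70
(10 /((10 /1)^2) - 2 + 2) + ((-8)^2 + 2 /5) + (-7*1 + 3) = 121 /2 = 60.50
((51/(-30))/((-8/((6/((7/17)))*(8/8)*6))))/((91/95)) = 49419/2548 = 19.40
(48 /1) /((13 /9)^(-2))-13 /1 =2353 /27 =87.15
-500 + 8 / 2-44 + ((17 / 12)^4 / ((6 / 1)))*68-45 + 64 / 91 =-1524623797 / 2830464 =-538.65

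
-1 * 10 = -10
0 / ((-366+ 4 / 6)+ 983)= 0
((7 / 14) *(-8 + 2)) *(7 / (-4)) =21 / 4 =5.25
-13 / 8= -1.62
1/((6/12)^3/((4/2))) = 16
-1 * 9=-9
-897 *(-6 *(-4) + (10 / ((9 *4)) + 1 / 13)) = -131077 / 6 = -21846.17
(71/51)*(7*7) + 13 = 4142/51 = 81.22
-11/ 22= -1/ 2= -0.50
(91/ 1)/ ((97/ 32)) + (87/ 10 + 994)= 1001739/ 970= 1032.72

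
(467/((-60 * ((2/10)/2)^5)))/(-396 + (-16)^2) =5559.52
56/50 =28/25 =1.12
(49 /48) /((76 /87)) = 1421 /1216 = 1.17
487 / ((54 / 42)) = 3409 / 9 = 378.78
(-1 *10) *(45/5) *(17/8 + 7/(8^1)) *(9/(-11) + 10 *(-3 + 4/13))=1071090/143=7490.14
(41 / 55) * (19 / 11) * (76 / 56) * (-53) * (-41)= 32162573 / 8470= 3797.23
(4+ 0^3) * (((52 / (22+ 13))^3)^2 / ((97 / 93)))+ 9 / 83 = 612042149876289 / 14799876546875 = 41.35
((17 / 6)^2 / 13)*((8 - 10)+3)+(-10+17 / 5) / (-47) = 0.76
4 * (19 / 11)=6.91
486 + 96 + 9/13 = 7575/13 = 582.69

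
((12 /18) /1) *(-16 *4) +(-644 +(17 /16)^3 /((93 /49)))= -87109941 /126976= -686.03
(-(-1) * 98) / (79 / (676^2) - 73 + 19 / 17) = -761322016 / 558423329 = -1.36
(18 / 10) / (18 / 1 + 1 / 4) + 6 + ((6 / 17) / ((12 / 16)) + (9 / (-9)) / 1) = 34557 / 6205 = 5.57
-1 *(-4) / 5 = 4 / 5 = 0.80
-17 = -17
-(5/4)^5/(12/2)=-3125/6144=-0.51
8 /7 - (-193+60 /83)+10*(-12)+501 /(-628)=26497515 /364868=72.62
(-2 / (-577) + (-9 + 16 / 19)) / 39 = -29799 / 142519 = -0.21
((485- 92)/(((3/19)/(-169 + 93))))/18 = -94582/9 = -10509.11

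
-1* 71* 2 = -142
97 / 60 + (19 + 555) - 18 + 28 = 35137 / 60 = 585.62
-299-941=-1240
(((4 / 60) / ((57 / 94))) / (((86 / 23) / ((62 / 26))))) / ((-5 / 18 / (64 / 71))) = -4289408 / 18852275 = -0.23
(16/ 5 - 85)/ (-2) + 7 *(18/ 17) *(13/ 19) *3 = 181247/ 3230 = 56.11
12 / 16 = 3 / 4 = 0.75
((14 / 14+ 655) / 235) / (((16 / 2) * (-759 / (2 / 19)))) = -0.00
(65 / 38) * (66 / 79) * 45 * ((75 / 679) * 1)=7239375 / 1019179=7.10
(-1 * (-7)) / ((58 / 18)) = 63 / 29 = 2.17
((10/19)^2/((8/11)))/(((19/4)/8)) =4400/6859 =0.64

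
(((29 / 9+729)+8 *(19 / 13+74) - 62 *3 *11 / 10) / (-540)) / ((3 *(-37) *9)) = 17887 / 8529300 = 0.00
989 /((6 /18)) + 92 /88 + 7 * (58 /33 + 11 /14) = 2985.85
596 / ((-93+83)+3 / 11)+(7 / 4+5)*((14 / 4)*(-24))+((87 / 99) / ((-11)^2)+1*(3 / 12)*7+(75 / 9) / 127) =-626.45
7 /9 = 0.78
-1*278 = -278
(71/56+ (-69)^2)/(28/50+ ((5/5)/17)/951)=107788218225/12676328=8503.11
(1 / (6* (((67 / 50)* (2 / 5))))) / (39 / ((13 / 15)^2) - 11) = 1625 / 213864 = 0.01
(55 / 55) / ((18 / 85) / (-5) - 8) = -425 / 3418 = -0.12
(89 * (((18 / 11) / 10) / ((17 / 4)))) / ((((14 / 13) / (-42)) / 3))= -374868 / 935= -400.93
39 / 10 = 3.90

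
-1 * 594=-594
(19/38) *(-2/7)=-1/7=-0.14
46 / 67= 0.69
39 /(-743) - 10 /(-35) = 1213 /5201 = 0.23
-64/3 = -21.33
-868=-868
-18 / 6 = -3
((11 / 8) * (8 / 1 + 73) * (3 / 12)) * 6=2673 / 16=167.06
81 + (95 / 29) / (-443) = 1040512 / 12847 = 80.99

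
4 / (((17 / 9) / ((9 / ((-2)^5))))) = -0.60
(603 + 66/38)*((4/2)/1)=1209.47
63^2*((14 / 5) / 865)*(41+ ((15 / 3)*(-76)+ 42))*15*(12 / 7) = -84873096 / 865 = -98119.19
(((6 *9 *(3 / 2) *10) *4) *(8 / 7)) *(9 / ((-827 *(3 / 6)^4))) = -3732480 / 5789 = -644.75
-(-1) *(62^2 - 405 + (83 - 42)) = 3480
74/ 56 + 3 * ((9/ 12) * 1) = 25/ 7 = 3.57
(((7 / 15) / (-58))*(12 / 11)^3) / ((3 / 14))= -9408 / 192995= -0.05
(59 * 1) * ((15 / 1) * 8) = 7080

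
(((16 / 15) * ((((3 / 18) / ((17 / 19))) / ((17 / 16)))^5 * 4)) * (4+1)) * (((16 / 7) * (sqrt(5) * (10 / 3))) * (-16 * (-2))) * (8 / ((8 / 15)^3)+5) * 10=15349786647461888000 * sqrt(5) / 30862850621973741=1112.12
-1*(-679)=679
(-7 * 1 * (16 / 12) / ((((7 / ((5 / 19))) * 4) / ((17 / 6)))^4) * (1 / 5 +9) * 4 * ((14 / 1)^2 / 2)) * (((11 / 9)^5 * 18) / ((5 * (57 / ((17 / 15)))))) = -0.00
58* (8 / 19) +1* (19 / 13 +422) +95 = 134092 / 247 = 542.88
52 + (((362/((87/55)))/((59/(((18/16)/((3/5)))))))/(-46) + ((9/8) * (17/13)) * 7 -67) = -4972673/1023178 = -4.86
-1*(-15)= 15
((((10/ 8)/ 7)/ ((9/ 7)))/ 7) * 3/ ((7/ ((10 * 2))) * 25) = 1/ 147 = 0.01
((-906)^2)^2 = 673771738896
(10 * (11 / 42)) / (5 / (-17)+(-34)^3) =-85 / 1275603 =-0.00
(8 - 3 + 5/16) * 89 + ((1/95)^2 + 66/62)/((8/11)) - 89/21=44185665247/94004400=470.04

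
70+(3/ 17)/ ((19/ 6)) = 22628/ 323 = 70.06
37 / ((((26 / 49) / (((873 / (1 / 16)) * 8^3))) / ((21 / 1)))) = 136141737984 / 13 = 10472441383.38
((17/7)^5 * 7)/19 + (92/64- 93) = -44114123/729904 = -60.44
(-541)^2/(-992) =-295.04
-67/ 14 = -4.79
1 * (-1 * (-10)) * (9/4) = 45/2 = 22.50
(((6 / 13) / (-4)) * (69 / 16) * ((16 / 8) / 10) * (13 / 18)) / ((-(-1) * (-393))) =23 / 125760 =0.00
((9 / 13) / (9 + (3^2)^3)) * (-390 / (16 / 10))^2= 73125 / 1312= 55.74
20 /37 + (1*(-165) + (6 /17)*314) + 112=36711 /629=58.36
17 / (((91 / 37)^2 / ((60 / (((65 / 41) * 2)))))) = 5725158 / 107653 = 53.18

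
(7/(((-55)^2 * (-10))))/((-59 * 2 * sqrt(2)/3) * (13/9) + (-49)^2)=-12252303/126984466914250 - 144963 * sqrt(2)/63492233457125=-0.00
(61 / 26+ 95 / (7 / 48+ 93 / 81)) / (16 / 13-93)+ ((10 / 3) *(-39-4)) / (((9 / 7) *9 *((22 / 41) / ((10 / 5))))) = -10803043 / 229878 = -46.99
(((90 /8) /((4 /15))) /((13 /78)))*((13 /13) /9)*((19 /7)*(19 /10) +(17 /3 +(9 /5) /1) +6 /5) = 43545 /112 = 388.79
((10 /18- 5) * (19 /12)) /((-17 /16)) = 3040 /459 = 6.62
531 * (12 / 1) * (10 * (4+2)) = 382320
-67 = -67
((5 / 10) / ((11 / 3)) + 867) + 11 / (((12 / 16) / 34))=90143 / 66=1365.80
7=7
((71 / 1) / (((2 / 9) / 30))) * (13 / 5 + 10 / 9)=35571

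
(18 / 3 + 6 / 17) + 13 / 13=125 / 17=7.35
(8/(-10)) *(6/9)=-8/15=-0.53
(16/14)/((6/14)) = 8/3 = 2.67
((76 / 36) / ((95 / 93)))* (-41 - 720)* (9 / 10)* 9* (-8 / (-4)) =-636957 / 25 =-25478.28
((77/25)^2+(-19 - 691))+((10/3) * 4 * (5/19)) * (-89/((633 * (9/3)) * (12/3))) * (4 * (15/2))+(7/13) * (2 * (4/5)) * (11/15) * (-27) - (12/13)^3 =-719.59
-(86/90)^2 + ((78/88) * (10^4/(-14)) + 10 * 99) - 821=-72509798/155925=-465.03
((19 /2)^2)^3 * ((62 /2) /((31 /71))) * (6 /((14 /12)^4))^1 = 811682584893 /4802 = 169030109.31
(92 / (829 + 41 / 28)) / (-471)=-112 / 476181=-0.00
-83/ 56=-1.48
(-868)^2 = 753424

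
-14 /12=-7 /6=-1.17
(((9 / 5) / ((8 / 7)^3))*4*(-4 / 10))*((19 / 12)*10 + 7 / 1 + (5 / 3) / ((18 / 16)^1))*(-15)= 703.69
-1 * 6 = -6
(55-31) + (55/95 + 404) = 8143/19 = 428.58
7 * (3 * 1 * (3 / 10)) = 63 / 10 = 6.30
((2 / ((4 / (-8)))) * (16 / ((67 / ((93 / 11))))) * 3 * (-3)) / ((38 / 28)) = 749952 / 14003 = 53.56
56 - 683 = -627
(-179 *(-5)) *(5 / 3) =4475 / 3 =1491.67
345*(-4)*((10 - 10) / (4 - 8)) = 0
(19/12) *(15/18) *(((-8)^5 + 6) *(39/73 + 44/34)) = -3531006455/44676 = -79035.87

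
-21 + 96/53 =-1017/53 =-19.19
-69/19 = -3.63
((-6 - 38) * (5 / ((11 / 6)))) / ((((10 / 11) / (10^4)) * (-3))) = 440000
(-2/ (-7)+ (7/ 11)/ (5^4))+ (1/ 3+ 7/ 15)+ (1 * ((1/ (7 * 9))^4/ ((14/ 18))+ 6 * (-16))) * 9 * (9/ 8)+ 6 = -8027562150397/ 8319465000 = -964.91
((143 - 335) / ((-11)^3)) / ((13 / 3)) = 576 / 17303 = 0.03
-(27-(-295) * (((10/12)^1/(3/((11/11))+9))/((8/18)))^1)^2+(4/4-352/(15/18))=-29512173/5120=-5764.10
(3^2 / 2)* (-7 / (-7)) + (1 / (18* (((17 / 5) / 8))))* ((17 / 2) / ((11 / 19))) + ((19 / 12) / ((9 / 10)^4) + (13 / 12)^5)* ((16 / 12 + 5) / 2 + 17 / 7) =263251759013 / 9311791104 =28.27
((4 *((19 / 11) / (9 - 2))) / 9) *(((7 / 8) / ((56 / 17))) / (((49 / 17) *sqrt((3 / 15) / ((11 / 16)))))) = 5491 *sqrt(55) / 2173248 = 0.02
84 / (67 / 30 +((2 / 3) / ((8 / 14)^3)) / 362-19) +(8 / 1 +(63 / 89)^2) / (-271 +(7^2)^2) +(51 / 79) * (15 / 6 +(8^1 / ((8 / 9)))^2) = 94879481631121754 / 1940427950619435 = 48.90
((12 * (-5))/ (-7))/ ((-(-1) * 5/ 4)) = 48/ 7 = 6.86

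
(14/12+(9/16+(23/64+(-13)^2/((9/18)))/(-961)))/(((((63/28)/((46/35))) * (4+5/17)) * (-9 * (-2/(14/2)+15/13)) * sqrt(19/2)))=-67974959 * sqrt(38)/53869085640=-0.01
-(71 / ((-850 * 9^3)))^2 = -5041 / 383966122500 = -0.00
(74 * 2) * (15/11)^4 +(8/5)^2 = 188249524/366025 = 514.31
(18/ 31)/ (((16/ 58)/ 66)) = 8613/ 62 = 138.92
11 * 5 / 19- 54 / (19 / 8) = -377 / 19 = -19.84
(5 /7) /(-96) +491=329947 /672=490.99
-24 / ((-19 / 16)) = 384 / 19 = 20.21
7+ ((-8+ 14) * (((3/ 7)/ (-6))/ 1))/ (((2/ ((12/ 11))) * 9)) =537/ 77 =6.97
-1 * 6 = -6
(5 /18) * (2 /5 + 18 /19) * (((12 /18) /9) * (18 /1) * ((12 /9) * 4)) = 2.66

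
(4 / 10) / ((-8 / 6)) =-3 / 10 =-0.30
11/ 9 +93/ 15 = 334/ 45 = 7.42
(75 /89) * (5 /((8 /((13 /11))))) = 4875 /7832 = 0.62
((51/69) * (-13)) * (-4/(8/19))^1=4199/46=91.28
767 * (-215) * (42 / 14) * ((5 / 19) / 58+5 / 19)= -145940925 / 1102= -132432.78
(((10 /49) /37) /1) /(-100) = -1 /18130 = -0.00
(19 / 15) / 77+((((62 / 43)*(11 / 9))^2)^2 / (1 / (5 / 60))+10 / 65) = 328051280983297 / 336797761715415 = 0.97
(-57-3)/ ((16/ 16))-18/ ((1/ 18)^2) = -5892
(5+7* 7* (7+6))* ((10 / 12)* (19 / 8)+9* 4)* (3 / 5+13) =3316037 / 10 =331603.70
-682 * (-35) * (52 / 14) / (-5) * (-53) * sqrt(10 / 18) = 939796 * sqrt(5) / 3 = 700482.58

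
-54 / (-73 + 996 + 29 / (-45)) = -1215 / 20753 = -0.06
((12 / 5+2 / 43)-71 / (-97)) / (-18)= -66287 / 375390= -0.18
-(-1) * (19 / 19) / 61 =1 / 61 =0.02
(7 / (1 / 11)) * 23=1771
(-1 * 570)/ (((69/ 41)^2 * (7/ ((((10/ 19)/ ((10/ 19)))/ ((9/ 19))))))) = -6068410/ 99981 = -60.70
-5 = -5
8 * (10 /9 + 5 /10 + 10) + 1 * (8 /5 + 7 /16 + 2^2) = 71227 /720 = 98.93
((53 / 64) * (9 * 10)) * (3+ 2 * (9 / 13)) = 326.79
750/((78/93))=11625/13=894.23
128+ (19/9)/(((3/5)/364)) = 38036/27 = 1408.74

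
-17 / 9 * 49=-833 / 9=-92.56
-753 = -753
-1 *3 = -3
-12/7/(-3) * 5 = 20/7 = 2.86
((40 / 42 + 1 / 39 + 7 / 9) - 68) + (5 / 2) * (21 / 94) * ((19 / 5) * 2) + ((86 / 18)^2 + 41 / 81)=-2976755 / 76986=-38.67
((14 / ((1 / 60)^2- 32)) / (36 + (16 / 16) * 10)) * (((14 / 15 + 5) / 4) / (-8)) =1335 / 757022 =0.00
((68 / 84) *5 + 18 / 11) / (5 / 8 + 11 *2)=10504 / 41811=0.25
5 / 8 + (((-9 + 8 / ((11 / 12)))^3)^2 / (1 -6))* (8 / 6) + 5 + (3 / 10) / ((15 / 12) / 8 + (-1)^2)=15428237037 / 2621910280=5.88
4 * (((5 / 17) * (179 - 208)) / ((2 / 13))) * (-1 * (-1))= -221.76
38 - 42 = -4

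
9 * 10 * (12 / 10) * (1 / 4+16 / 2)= 891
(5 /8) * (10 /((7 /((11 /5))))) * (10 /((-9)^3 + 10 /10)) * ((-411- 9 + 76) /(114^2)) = 11825 /16556904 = 0.00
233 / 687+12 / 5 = 9409 / 3435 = 2.74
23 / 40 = 0.58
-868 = -868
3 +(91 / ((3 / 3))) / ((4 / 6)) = 279 / 2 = 139.50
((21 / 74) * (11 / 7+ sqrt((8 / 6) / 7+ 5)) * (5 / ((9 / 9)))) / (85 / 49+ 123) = 8085 / 452288+ 245 * sqrt(2289) / 452288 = 0.04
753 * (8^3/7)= 385536/7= 55076.57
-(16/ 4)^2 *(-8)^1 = 128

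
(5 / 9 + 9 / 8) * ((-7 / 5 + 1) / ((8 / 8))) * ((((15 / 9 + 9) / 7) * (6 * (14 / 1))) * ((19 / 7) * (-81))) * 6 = 3972672 / 35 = 113504.91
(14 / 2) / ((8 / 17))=119 / 8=14.88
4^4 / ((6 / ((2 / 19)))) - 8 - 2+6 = 28 / 57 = 0.49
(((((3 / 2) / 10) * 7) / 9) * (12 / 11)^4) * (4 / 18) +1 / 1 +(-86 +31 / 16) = -97246437 / 1171280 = -83.03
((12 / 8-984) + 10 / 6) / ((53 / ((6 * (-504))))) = 2966040 / 53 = 55963.02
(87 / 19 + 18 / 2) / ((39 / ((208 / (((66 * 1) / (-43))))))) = -29584 / 627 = -47.18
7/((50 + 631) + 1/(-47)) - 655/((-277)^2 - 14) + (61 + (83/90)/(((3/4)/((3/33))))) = 61.11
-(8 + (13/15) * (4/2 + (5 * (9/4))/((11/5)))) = -9349/660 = -14.17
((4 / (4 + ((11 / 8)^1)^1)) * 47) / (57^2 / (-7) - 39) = -5264 / 75723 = -0.07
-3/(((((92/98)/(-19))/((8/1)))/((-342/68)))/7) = -6686442/391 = -17100.87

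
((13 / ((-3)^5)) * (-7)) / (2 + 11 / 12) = 0.13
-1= -1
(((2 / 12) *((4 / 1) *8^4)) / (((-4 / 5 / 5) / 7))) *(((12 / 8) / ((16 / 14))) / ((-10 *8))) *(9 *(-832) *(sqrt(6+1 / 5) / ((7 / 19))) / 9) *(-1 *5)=4426240 *sqrt(155)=55106243.60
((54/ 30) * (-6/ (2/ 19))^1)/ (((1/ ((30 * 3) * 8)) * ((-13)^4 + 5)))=-1368/ 529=-2.59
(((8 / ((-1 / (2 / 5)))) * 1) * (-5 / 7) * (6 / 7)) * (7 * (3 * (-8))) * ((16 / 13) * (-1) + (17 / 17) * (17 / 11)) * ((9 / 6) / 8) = -19440 / 1001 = -19.42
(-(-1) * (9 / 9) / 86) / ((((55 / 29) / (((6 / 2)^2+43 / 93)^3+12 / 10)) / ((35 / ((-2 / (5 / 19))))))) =-346336893413 / 14457512718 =-23.96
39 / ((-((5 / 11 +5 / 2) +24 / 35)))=-10.71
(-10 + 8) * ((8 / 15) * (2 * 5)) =-32 / 3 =-10.67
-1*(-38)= 38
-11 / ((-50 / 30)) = 33 / 5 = 6.60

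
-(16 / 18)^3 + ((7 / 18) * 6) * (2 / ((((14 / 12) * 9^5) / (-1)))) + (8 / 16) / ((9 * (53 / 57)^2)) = -211695479 / 331737282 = -0.64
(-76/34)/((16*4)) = -0.03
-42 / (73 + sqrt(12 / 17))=-52122 / 90581 + 84 * sqrt(51) / 90581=-0.57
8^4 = 4096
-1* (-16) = 16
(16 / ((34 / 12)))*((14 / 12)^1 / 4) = 1.65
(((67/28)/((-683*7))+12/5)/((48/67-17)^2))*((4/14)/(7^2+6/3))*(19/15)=136984254571/2133171437855850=0.00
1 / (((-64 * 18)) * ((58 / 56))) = -7 / 8352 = -0.00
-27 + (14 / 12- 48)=-443 / 6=-73.83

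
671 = 671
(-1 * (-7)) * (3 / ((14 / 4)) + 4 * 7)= 202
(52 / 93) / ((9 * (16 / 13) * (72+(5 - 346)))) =-0.00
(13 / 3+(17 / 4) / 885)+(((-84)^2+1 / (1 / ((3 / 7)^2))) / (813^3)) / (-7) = 104835456137401 / 24166026906420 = 4.34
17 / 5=3.40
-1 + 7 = 6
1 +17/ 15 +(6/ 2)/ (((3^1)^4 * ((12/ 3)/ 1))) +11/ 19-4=-13117/ 10260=-1.28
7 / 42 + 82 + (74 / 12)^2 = 4327 / 36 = 120.19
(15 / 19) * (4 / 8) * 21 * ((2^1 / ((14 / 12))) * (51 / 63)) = 1530 / 133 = 11.50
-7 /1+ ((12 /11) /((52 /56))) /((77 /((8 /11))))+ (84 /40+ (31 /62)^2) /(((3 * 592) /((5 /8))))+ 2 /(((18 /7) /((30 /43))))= -6.45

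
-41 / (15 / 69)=-943 / 5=-188.60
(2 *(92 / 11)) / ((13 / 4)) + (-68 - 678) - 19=-108659 / 143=-759.85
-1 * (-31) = 31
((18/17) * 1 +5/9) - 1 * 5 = -518/153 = -3.39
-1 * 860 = -860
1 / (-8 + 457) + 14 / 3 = 6289 / 1347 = 4.67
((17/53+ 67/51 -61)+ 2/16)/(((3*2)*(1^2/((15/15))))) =-9.87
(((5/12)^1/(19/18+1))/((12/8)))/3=0.05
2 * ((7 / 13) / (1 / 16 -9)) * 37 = -8288 / 1859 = -4.46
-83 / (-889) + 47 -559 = -455085 / 889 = -511.91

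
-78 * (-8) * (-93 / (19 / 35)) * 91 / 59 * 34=-6284285280 / 1121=-5605963.68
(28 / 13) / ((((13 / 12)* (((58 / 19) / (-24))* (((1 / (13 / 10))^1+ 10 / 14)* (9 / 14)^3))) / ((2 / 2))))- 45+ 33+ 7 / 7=-208845941 / 4122495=-50.66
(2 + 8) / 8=5 / 4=1.25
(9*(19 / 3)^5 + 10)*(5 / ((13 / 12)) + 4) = 277353328 / 351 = 790180.42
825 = 825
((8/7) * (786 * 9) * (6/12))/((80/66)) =116721/35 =3334.89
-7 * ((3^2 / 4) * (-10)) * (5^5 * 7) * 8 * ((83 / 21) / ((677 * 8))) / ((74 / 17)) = 462984375 / 100196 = 4620.79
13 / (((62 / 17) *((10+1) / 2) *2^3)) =221 / 2728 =0.08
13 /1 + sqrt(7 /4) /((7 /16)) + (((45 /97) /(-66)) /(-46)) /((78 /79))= 8*sqrt(7) /7 + 33179827 /2552264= 16.02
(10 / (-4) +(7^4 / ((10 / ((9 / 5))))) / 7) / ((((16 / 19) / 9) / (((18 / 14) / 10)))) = 2279259 / 28000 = 81.40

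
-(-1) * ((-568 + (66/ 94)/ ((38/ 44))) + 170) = -354688/ 893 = -397.19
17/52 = 0.33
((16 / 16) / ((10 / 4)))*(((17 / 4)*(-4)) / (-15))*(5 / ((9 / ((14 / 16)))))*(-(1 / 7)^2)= -0.00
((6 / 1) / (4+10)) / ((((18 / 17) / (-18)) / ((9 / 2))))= -459 / 14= -32.79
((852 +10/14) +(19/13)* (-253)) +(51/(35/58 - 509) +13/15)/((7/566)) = 7310831726/13416585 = 544.91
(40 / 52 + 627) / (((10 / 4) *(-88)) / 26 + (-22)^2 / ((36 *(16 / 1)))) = -1175184 / 14267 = -82.37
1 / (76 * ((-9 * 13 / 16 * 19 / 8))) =-32 / 42237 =-0.00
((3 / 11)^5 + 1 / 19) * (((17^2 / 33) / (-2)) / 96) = -11969513 / 4846990896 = -0.00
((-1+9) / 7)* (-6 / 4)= -12 / 7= -1.71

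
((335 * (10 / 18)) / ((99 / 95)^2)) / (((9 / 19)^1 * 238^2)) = 287220625 / 44968595364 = 0.01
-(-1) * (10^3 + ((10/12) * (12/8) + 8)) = 4037/4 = 1009.25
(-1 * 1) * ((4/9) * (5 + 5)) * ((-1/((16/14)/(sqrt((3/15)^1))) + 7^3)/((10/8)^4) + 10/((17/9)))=-12391888/19125 + 1792 * sqrt(5)/5625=-647.23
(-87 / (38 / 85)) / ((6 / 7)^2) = -120785 / 456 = -264.88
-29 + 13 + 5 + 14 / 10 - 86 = -478 / 5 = -95.60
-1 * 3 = -3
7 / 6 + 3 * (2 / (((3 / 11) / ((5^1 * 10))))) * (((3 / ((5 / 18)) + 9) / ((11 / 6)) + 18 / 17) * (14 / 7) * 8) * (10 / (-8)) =-26611081 / 102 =-260892.95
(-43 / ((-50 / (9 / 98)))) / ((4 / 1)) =387 / 19600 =0.02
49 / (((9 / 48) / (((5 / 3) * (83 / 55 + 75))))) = 3299072 / 99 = 33323.96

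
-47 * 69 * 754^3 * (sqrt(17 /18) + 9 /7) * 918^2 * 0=0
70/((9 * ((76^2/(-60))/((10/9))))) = -875/9747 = -0.09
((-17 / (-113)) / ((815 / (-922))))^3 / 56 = -481337325253 / 5467719122301625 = -0.00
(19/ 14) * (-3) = -57/ 14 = -4.07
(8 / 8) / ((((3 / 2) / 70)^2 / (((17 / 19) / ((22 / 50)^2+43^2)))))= 1.05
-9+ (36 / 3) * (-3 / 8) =-27 / 2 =-13.50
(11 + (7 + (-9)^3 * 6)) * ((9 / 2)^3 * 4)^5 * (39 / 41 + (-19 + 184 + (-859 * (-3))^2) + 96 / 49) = -2991474297928929183363266373 / 16072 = -186129560597867669447689.50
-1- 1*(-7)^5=16806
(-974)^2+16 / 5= 4743396 / 5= 948679.20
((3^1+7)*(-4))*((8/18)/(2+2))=-40/9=-4.44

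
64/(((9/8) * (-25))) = -512/225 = -2.28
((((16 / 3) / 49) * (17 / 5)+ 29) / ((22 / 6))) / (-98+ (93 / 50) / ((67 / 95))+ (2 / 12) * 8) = -8677974 / 101870461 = -0.09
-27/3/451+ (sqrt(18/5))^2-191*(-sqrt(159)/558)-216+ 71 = -318902/2255+ 191*sqrt(159)/558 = -137.10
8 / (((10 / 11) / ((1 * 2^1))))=88 / 5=17.60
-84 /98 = -6 /7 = -0.86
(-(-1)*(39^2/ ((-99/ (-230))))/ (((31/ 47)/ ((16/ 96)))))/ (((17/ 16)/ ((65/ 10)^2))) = 617488820/ 17391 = 35506.23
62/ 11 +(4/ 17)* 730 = 177.40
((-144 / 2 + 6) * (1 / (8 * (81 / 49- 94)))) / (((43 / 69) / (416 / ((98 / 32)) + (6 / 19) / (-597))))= 28651761963 / 1471376150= 19.47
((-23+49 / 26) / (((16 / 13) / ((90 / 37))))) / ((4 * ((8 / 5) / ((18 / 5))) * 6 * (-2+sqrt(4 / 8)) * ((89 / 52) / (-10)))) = -4817475 / 368816 - 4817475 * sqrt(2) / 1475264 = -17.68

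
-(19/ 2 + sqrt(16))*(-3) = 81/ 2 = 40.50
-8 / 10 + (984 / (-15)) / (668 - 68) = -341 / 375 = -0.91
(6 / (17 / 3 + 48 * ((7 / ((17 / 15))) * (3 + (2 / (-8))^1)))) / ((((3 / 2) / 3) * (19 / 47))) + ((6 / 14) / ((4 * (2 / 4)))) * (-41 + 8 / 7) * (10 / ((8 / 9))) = -29951646327 / 311840312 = -96.05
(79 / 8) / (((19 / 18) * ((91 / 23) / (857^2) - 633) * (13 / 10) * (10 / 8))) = -12010444497 / 1320566098150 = -0.01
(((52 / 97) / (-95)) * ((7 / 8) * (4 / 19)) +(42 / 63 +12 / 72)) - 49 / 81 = 6448661 / 28363770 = 0.23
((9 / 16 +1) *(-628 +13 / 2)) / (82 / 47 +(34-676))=1460525 / 962944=1.52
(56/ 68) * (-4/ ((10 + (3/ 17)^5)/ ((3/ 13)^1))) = -14031528/ 184584569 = -0.08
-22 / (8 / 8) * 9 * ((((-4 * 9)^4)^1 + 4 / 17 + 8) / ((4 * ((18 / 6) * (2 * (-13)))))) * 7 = 1648971093 / 221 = 7461407.66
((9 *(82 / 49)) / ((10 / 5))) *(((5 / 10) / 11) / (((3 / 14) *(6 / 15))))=615 / 154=3.99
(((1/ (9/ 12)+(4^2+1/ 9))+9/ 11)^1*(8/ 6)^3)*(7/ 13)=809984/ 34749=23.31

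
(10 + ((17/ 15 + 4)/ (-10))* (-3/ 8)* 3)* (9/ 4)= 38079/ 1600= 23.80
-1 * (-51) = 51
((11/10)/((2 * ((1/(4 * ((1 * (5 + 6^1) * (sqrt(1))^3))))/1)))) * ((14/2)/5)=847/25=33.88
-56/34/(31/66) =-1848/527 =-3.51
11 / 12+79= 959 / 12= 79.92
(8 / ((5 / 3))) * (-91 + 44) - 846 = -5358 / 5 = -1071.60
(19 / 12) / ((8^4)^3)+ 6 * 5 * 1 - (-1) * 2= 26388279066643 / 824633720832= 32.00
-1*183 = -183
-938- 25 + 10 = -953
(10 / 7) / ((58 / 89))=445 / 203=2.19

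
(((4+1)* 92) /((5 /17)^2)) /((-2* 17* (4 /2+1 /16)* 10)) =-6256 /825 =-7.58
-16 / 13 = -1.23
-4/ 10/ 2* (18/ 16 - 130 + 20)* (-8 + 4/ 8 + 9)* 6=7839/ 40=195.98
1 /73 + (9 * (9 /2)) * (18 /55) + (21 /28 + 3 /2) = 249223 /16060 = 15.52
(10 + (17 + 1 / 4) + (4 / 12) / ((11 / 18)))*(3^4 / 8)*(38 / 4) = 2673.58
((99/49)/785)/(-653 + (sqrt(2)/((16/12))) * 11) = -517176/131172689095 - 6534 * sqrt(2)/131172689095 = -0.00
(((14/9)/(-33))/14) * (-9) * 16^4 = 65536/33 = 1985.94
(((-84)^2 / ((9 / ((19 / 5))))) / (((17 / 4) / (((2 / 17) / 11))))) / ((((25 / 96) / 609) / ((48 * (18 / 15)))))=1009880.81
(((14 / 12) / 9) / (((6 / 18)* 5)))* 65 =91 / 18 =5.06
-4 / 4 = -1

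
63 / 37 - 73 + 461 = 14419 / 37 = 389.70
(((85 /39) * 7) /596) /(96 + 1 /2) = 595 /2243046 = 0.00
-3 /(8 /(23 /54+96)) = -5207 /144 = -36.16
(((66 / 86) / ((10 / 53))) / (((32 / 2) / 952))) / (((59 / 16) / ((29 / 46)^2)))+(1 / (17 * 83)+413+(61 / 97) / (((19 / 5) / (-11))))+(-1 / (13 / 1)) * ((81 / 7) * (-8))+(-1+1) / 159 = 705667616387456018 / 1587961193240695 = 444.39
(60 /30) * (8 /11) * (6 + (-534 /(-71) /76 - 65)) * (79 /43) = -100434280 /638077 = -157.40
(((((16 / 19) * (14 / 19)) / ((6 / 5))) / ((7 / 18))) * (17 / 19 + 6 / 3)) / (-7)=-0.55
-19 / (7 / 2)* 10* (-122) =46360 / 7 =6622.86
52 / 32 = 13 / 8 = 1.62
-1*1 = -1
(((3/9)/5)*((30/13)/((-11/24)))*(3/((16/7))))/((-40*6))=21/11440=0.00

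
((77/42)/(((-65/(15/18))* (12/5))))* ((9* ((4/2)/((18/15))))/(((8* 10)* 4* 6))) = -55/718848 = -0.00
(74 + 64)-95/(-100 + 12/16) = 55166/397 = 138.96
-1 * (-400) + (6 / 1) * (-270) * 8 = -12560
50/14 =25/7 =3.57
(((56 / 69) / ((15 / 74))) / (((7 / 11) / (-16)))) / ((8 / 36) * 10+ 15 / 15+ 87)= -26048 / 23345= -1.12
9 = 9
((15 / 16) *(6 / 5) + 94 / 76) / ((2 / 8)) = 359 / 38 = 9.45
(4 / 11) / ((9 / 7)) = 28 / 99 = 0.28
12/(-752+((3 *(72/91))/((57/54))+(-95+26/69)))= -1431612/100734721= -0.01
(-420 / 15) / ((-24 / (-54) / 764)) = -48132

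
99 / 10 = 9.90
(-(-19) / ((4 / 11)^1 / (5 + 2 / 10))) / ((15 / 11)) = 29887 / 150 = 199.25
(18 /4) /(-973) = -9 /1946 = -0.00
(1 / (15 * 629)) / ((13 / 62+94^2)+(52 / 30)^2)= 930 / 77560126273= 0.00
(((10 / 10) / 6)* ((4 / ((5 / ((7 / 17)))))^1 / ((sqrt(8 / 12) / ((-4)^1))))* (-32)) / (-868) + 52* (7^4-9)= 124384-32* sqrt(6) / 7905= 124383.99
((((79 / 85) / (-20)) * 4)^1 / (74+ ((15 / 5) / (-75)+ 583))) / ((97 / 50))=-1975 / 13541588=-0.00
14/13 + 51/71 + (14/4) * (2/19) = 37944/17537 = 2.16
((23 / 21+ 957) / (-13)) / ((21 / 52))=-80480 / 441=-182.49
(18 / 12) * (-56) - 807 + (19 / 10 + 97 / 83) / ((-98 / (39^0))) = -72476487 / 81340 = -891.03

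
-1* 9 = -9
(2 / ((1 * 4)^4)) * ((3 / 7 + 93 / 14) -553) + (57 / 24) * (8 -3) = 13637 / 1792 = 7.61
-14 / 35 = -2 / 5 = -0.40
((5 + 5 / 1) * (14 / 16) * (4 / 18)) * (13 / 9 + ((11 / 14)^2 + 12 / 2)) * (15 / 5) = 71105 / 1512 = 47.03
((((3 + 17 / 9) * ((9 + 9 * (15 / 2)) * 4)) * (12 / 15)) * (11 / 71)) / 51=3872 / 1065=3.64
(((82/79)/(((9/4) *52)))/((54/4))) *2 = 0.00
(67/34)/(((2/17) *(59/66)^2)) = 72963/3481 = 20.96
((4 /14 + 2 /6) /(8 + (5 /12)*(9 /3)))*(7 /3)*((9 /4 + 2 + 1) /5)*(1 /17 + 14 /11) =7553 /34595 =0.22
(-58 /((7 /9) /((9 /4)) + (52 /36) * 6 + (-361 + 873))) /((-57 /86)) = 67338 /400919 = 0.17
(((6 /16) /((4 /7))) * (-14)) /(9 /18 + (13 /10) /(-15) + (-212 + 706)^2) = -11025 /292843696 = -0.00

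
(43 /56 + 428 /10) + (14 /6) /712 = 1628689 /37380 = 43.57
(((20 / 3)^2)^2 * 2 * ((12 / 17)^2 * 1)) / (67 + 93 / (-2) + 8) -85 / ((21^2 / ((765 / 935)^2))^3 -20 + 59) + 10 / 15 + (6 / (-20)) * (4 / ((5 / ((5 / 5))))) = 10737147443132834207 / 154500405099748200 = 69.50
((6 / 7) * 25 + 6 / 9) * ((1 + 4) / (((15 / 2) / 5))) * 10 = 46400 / 63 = 736.51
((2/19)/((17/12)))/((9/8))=64/969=0.07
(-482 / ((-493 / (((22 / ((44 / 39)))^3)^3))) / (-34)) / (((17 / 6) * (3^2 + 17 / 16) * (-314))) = 150910605117782757 / 115244516128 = 1309481.88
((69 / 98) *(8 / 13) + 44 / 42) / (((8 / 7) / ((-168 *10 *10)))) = -283000 / 13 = -21769.23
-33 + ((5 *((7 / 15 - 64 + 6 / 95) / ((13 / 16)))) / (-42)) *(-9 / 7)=-544111 / 12103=-44.96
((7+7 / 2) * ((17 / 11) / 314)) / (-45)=-119 / 103620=-0.00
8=8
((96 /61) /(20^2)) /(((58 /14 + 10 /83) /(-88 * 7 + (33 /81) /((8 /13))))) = -77222453 /135987300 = -0.57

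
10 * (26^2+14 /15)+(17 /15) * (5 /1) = 6775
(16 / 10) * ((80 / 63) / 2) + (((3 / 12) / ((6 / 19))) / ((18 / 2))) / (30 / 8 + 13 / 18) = 3001 / 2898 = 1.04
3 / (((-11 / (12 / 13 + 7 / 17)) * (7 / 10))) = -8850 / 17017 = -0.52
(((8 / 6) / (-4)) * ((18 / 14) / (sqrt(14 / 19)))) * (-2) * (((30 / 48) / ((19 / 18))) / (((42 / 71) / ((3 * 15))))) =143775 * sqrt(266) / 52136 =44.98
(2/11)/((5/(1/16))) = 1/440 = 0.00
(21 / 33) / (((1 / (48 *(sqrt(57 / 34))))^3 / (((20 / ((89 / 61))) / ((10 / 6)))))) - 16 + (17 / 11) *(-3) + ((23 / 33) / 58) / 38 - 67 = -6373945 / 72732 + 8075096064 *sqrt(1938) / 282931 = 1256359.00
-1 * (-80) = 80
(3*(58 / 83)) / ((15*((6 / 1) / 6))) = 58 / 415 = 0.14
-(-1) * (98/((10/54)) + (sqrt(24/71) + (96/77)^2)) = 2 * sqrt(426)/71 + 15734214/29645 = 531.34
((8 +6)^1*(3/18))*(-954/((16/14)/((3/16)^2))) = -70119/1024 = -68.48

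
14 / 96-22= -1049 / 48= -21.85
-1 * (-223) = 223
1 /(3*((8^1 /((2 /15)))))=1 /180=0.01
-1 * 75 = -75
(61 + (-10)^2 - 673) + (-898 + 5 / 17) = -23965 / 17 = -1409.71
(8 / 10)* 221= 884 / 5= 176.80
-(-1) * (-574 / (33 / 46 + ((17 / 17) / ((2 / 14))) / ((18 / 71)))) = -59409 / 2932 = -20.26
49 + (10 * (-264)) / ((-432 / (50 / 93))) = 43763 / 837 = 52.29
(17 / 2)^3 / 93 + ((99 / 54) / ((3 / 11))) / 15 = 236089 / 33480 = 7.05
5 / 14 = 0.36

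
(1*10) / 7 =10 / 7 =1.43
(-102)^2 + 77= 10481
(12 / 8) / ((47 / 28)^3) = 32928 / 103823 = 0.32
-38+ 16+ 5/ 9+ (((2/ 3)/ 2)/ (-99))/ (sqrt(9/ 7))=-193/ 9-sqrt(7)/ 891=-21.45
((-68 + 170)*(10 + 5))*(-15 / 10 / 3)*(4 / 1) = -3060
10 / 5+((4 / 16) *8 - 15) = -11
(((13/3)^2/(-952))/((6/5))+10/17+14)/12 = 749107/616896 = 1.21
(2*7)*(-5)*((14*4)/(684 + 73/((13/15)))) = -50960/9987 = -5.10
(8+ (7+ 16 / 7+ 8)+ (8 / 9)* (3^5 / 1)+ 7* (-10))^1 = 1199 / 7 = 171.29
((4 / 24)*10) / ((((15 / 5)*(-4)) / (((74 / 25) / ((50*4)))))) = -37 / 18000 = -0.00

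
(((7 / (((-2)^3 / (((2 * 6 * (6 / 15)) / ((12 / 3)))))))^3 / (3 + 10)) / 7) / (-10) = 1323 / 1040000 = 0.00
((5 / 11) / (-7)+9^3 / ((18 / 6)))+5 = 19091 / 77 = 247.94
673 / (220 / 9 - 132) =-6057 / 968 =-6.26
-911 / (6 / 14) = -6377 / 3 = -2125.67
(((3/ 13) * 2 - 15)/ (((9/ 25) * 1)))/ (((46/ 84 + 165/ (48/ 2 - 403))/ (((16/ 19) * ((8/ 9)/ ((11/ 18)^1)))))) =-2139379200/ 4855279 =-440.63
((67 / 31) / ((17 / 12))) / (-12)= -67 / 527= -0.13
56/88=7/11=0.64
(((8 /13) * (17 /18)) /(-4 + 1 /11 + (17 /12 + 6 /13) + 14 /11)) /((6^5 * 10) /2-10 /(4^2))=-0.00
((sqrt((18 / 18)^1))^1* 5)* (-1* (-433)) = 2165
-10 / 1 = -10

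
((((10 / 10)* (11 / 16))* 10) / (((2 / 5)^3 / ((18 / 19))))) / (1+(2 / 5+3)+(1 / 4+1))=309375 / 17176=18.01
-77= -77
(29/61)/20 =29/1220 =0.02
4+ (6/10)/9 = 61/15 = 4.07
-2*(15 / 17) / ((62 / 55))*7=-5775 / 527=-10.96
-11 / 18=-0.61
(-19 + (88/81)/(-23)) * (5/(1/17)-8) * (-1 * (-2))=-5464690/1863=-2933.27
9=9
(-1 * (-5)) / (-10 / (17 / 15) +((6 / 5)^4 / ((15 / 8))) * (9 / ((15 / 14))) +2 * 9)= 1328125 / 4905084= 0.27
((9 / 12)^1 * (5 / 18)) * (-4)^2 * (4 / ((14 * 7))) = 20 / 147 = 0.14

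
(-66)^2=4356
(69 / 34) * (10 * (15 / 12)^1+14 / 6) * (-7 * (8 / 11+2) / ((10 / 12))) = -128961 / 187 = -689.63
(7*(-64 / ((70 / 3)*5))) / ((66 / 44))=-64 / 25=-2.56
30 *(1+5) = 180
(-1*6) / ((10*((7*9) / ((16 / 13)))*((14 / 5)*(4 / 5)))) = -0.01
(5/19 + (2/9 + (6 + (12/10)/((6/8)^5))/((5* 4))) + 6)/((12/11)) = 5957501/923400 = 6.45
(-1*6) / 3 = -2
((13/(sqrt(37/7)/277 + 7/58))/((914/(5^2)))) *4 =141741481700/11970465603 - 605688200 *sqrt(259)/11970465603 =11.03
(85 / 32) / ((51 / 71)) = 355 / 96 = 3.70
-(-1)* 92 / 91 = 92 / 91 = 1.01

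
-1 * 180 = -180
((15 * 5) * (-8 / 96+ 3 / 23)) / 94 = 325 / 8648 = 0.04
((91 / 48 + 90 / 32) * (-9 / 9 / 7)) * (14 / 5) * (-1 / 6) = 113 / 360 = 0.31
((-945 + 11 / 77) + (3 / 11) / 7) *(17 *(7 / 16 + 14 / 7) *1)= -6890559 / 176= -39150.90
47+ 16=63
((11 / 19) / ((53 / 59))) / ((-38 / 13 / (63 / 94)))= -0.15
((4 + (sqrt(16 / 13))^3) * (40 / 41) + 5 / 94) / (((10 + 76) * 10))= 128 * sqrt(13) / 297947 + 3049 / 662888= 0.01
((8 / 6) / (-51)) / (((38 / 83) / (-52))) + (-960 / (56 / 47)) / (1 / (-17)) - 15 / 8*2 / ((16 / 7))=17840012731 / 1302336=13698.47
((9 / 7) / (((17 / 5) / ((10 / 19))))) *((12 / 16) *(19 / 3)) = 225 / 238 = 0.95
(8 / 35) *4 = 32 / 35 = 0.91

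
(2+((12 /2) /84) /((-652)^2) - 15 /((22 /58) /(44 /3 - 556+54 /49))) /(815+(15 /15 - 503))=9791087150541 /143436041056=68.26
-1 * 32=-32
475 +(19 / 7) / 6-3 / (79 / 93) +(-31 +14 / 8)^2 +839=57507131 / 26544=2166.48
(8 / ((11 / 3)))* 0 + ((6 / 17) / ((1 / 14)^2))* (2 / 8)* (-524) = -154056 / 17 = -9062.12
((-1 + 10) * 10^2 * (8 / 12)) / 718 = 300 / 359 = 0.84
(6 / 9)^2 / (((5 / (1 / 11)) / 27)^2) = 324 / 3025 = 0.11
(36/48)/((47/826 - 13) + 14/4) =-0.08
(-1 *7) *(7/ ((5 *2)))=-49/ 10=-4.90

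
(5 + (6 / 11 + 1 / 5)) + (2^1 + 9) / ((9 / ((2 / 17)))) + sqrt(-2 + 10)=2*sqrt(2) + 49558 / 8415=8.72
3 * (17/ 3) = 17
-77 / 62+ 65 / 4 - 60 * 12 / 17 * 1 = -57643 / 2108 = -27.34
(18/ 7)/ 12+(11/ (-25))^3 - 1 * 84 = -18346759/ 218750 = -83.87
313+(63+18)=394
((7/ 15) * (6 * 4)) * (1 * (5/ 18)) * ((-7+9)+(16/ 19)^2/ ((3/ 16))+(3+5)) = 417928/ 9747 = 42.88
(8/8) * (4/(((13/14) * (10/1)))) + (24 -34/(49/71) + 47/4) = -166697/12740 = -13.08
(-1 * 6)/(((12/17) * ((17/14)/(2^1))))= -14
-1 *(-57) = 57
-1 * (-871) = 871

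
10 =10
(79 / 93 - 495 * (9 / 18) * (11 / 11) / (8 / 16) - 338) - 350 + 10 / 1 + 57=-103709 / 93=-1115.15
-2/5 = -0.40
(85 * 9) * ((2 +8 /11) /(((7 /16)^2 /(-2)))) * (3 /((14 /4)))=-70502400 /3773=-18686.03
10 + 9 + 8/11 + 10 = 327/11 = 29.73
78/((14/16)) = 624/7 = 89.14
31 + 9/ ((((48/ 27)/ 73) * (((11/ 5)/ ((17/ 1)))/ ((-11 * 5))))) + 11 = -2512353/ 16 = -157022.06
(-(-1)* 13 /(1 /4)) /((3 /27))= 468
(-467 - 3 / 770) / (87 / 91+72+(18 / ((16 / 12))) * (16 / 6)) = -4.29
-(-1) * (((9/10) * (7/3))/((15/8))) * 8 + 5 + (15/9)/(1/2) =1297/75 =17.29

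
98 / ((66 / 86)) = 4214 / 33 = 127.70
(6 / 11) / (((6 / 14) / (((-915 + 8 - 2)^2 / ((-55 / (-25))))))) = 57839670 / 121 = 478013.80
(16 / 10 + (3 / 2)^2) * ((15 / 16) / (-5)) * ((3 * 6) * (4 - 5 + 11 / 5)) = -15.59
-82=-82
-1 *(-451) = 451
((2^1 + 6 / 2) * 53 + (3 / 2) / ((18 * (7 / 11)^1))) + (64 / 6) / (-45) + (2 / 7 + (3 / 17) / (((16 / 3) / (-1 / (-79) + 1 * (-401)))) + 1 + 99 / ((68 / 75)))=525208447 / 1450440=362.10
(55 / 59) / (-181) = -55 / 10679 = -0.01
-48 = -48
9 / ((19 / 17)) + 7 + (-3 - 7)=96 / 19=5.05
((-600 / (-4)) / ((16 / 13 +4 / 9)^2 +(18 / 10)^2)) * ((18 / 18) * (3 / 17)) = 154001250 / 35176553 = 4.38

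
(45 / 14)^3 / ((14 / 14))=91125 / 2744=33.21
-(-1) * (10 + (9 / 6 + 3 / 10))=59 / 5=11.80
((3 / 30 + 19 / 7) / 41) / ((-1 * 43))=-197 / 123410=-0.00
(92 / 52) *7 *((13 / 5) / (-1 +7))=161 / 30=5.37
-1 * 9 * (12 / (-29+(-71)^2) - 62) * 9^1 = 6292323 / 1253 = 5021.81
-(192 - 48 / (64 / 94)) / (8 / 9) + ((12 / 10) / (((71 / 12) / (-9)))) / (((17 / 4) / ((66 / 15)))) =-66905109 / 482800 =-138.58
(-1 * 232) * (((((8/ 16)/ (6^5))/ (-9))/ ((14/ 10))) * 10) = 725/ 61236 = 0.01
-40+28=-12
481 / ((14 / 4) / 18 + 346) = 17316 / 12463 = 1.39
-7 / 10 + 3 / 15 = -1 / 2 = -0.50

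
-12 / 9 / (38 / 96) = -3.37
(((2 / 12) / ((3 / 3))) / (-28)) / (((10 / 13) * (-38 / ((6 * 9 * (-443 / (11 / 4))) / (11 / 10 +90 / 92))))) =-1192113 / 1398628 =-0.85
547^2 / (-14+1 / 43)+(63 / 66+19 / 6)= -21403.51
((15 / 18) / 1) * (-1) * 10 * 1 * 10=-250 / 3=-83.33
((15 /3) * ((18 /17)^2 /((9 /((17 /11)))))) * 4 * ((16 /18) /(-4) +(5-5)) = -160 /187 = -0.86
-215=-215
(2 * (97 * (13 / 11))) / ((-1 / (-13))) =32786 / 11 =2980.55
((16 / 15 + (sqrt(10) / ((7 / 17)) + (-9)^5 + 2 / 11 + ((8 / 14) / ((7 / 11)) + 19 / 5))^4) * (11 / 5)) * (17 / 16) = 8174325558687241559764864523384239 / 287735629912500 - 291101293288979582469705824 * sqrt(10) / 62280439375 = 28394372472998888256.51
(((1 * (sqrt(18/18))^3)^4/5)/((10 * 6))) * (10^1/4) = 1/120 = 0.01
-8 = -8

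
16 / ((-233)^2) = 16 / 54289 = 0.00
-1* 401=-401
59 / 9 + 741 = 6728 / 9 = 747.56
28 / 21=4 / 3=1.33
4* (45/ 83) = 180/ 83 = 2.17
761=761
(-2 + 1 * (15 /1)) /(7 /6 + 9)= 78 /61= 1.28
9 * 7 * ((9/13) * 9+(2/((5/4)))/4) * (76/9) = 229292/65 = 3527.57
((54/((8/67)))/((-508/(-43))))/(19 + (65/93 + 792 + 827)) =7234191/309674768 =0.02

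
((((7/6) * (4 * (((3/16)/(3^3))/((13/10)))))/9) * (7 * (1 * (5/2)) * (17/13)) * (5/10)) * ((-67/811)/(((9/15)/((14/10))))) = -9766925/1598656176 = -0.01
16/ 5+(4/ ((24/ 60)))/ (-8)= 39/ 20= 1.95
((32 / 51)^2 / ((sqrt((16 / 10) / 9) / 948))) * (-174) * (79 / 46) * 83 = -46147851264 * sqrt(10) / 6647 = -21954613.98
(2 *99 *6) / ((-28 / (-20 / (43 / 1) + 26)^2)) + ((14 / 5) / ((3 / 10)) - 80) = -1076937080 / 38829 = -27735.38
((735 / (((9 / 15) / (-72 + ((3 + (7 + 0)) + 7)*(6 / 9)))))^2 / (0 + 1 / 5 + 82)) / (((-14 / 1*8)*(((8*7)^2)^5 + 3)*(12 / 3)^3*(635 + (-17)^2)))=-1268028125 / 37912157324795258355704832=-0.00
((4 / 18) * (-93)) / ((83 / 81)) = -1674 / 83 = -20.17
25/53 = 0.47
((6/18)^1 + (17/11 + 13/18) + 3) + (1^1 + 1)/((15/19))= 8053/990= 8.13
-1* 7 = -7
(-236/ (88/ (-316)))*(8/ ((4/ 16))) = 298304/ 11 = 27118.55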